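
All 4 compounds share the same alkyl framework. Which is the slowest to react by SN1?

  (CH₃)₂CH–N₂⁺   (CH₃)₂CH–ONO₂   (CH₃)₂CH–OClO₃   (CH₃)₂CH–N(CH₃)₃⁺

(CH₃)₂CH–N(CH₃)₃⁺

With the same alkyl group throughout, only the leaving group differentiates the rates.
Rank by basicity of the departing species: weakest base leaves most easily.
(CH₃)₂CH–N₂⁺ loses N₂: no meaningful conjugate acid; N₂ departs as an exceptionally stable neutral molecule
(CH₃)₂CH–OClO₃ loses ClO₄⁻: pKₐ(HClO₄) ≈ -10
(CH₃)₂CH–ONO₂ loses NO₃⁻: pKₐ(HNO₃) ≈ -1.3
(CH₃)₂CH–N(CH₃)₃⁺ loses NR'₃: pKₐ(R'₃NH⁺) ≈ 10.7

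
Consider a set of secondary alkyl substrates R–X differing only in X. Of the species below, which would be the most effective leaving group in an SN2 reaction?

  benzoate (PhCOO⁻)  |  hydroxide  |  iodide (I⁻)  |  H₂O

Leaving-group ability tracks the stability of the departed species; conjugate-acid pKₐ is the usual yardstick (lower pKₐ → better LG).
iodide (I⁻): pKₐ(HI) ≈ -10
H₂O: pKₐ(H₃O⁺) ≈ -1.7
benzoate (PhCOO⁻): pKₐ(C₆H₅COOH) ≈ 4.2
hydroxide: pKₐ(H₂O) ≈ 15.7

iodide (I⁻)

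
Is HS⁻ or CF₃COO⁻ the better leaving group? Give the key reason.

CF₃COO⁻ is the better leaving group.
pKₐ(CF₃COOH) ≈ 0.2 versus pKₐ(H₂S) ≈ 7: CF₃COO⁻ is the much weaker base.
Strongly electron-withdrawing CF₃ stabilises the carboxylate.

CF₃COO⁻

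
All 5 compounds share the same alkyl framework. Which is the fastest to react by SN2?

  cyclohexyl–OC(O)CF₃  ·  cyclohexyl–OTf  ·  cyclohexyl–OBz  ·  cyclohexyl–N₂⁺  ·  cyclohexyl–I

cyclohexyl–N₂⁺

The skeletons are identical, so relative rate is governed entirely by leaving-group ability.
Rank by basicity of the departing species: weakest base leaves most easily.
cyclohexyl–N₂⁺ loses N₂: no meaningful conjugate acid; N₂ departs as an exceptionally stable neutral molecule
cyclohexyl–OTf loses OTf⁻: pKₐ(CF₃SO₃H (triflic acid)) ≈ -14
cyclohexyl–I loses I⁻: pKₐ(HI) ≈ -10
cyclohexyl–OC(O)CF₃ loses CF₃COO⁻: pKₐ(CF₃COOH) ≈ 0.2
cyclohexyl–OBz loses PhCOO⁻: pKₐ(C₆H₅COOH) ≈ 4.2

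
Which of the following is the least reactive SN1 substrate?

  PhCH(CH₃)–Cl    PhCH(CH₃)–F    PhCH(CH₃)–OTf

PhCH(CH₃)–F

Same R in every case — rank the leaving groups.
Leaving-group ability tracks the stability of the departed species; conjugate-acid pKₐ is the usual yardstick (lower pKₐ → better LG).
PhCH(CH₃)–OTf loses OTf⁻: pKₐ(CF₃SO₃H (triflic acid)) ≈ -14
PhCH(CH₃)–Cl loses Cl⁻: pKₐ(HCl) ≈ -7
PhCH(CH₃)–F loses F⁻: pKₐ(HF) ≈ 3.2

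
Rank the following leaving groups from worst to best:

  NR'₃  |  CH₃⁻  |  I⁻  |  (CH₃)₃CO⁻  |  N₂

A good leaving group is a weak base: the lower the pKₐ of its conjugate acid, the more readily it departs.
N₂: no meaningful conjugate acid; N₂ departs as an exceptionally stable neutral molecule
I⁻: pKₐ(HI) ≈ -10
NR'₃: pKₐ(R'₃NH⁺) ≈ 10.7
(CH₃)₃CO⁻: pKₐ(t-BuOH) ≈ 18
CH₃⁻: pKₐ(CH₄) ≈ 48
Listed from poorest to best leaving group as asked.

CH₃⁻ < (CH₃)₃CO⁻ < NR'₃ < I⁻ < N₂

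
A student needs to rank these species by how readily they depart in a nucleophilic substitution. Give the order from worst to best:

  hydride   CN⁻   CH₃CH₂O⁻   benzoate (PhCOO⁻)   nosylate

hydride < CH₃CH₂O⁻ < CN⁻ < benzoate (PhCOO⁻) < nosylate

Leaving-group ability tracks the stability of the departed species; conjugate-acid pKₐ is the usual yardstick (lower pKₐ → better LG).
nosylate: pKₐ(p-O₂NC₆H₄SO₃H) ≈ -3.5 — p-nitro group further stabilises the sulfonate
benzoate (PhCOO⁻): pKₐ(C₆H₅COOH) ≈ 4.2 — aryl carboxylate
CN⁻: pKₐ(HCN) ≈ 9.2 — sp carbon stabilises the charge somewhat, but still a poor LG
CH₃CH₂O⁻: pKₐ(CH₃CH₂OH) ≈ 16 — strong base; alkoxides do not leave unassisted
hydride: pKₐ(H₂) ≈ 36 — extremely strong base; leaves only in special hydride-transfer contexts
Listed from poorest to best leaving group as asked.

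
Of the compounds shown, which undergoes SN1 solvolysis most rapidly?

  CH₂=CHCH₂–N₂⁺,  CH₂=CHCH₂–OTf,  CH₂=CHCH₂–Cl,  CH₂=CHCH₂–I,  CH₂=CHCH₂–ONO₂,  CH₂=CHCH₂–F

With the same alkyl group throughout, only the leaving group differentiates the rates.
Leaving-group ability tracks the stability of the departed species; conjugate-acid pKₐ is the usual yardstick (lower pKₐ → better LG).
CH₂=CHCH₂–N₂⁺ loses N₂: no meaningful conjugate acid; N₂ departs as an exceptionally stable neutral molecule
CH₂=CHCH₂–OTf loses OTf⁻: pKₐ(CF₃SO₃H (triflic acid)) ≈ -14
CH₂=CHCH₂–I loses I⁻: pKₐ(HI) ≈ -10
CH₂=CHCH₂–Cl loses Cl⁻: pKₐ(HCl) ≈ -7
CH₂=CHCH₂–ONO₂ loses NO₃⁻: pKₐ(HNO₃) ≈ -1.3
CH₂=CHCH₂–F loses F⁻: pKₐ(HF) ≈ 3.2

CH₂=CHCH₂–N₂⁺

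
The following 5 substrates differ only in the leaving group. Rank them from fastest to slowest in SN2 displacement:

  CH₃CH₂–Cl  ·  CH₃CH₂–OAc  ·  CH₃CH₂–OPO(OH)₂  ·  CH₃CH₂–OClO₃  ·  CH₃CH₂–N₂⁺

CH₃CH₂–N₂⁺ > CH₃CH₂–OClO₃ > CH₃CH₂–Cl > CH₃CH₂–OPO(OH)₂ > CH₃CH₂–OAc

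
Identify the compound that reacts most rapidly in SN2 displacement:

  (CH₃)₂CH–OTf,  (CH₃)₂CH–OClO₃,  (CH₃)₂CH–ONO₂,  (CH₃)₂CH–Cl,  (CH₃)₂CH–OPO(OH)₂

(CH₃)₂CH–OTf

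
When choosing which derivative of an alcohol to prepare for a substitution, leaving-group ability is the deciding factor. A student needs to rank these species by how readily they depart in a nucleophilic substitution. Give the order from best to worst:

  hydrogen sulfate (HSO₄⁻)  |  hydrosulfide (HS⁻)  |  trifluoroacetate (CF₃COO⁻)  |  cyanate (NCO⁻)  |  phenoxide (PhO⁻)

The more stable X⁻ (or X) is on its own — i.e. the weaker a base it is — the better a leaving group it makes.
hydrogen sulfate (HSO₄⁻): pKₐ(H₂SO₄) ≈ -3
trifluoroacetate (CF₃COO⁻): pKₐ(CF₃COOH) ≈ 0.2 — strongly electron-withdrawing CF₃ stabilises the carboxylate
cyanate (NCO⁻): pKₐ(HOCN) ≈ 3.5
hydrosulfide (HS⁻): pKₐ(H₂S) ≈ 7 — larger and more polarisable than the oxygen analogue
phenoxide (PhO⁻): pKₐ(C₆H₅OH (phenol)) ≈ 10

hydrogen sulfate (HSO₄⁻) > trifluoroacetate (CF₃COO⁻) > cyanate (NCO⁻) > hydrosulfide (HS⁻) > phenoxide (PhO⁻)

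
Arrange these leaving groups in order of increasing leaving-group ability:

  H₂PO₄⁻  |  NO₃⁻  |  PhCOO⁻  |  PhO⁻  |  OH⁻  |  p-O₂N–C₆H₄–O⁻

NO₃⁻: pKₐ(HNO₃) ≈ -1.3
H₂PO₄⁻: pKₐ(H₃PO₄) ≈ 2.1
PhCOO⁻: pKₐ(C₆H₅COOH) ≈ 4.2
p-O₂N–C₆H₄–O⁻: pKₐ(p-nitrophenol) ≈ 7.2
PhO⁻: pKₐ(C₆H₅OH (phenol)) ≈ 10
OH⁻: pKₐ(H₂O) ≈ 15.7
Reversing gives the worst-to-best order requested.

OH⁻ < PhO⁻ < p-O₂N–C₆H₄–O⁻ < PhCOO⁻ < H₂PO₄⁻ < NO₃⁻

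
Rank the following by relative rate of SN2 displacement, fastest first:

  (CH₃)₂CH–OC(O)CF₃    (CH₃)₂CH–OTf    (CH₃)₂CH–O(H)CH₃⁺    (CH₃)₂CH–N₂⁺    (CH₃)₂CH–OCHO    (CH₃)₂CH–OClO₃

(CH₃)₂CH–N₂⁺ > (CH₃)₂CH–OTf > (CH₃)₂CH–OClO₃ > (CH₃)₂CH–O(H)CH₃⁺ > (CH₃)₂CH–OC(O)CF₃ > (CH₃)₂CH–OCHO

Same R in every case — rank the leaving groups.
Leaving-group ability tracks the stability of the departed species; conjugate-acid pKₐ is the usual yardstick (lower pKₐ → better LG).
(CH₃)₂CH–N₂⁺ loses N₂: no meaningful conjugate acid; N₂ departs as an exceptionally stable neutral molecule
(CH₃)₂CH–OTf loses OTf⁻: pKₐ(CF₃SO₃H (triflic acid)) ≈ -14
(CH₃)₂CH–OClO₃ loses ClO₄⁻: pKₐ(HClO₄) ≈ -10
(CH₃)₂CH–O(H)CH₃⁺ loses R'OH: pKₐ(R'OH₂⁺) ≈ -2.4
(CH₃)₂CH–OC(O)CF₃ loses CF₃COO⁻: pKₐ(CF₃COOH) ≈ 0.2
(CH₃)₂CH–OCHO loses HCOO⁻: pKₐ(HCOOH) ≈ 3.8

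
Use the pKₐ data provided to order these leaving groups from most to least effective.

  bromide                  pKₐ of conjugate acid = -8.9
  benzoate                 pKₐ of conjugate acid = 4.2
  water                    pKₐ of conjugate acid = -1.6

bromide > water > benzoate

Lower conjugate-acid pKₐ ⇒ weaker base ⇒ better leaving group.
Sorting by the given values: bromide (-8.9), water (-1.6), benzoate (4.2).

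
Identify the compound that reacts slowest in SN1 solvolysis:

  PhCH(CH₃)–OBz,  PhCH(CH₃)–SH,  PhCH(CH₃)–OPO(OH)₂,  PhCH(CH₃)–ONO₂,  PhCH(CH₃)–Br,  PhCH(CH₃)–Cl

With the same alkyl group throughout, only the leaving group differentiates the rates.
A good leaving group is a weak base: the lower the pKₐ of its conjugate acid, the more readily it departs.
PhCH(CH₃)–Br loses Br⁻: pKₐ(HBr) ≈ -9
PhCH(CH₃)–Cl loses Cl⁻: pKₐ(HCl) ≈ -7
PhCH(CH₃)–ONO₂ loses NO₃⁻: pKₐ(HNO₃) ≈ -1.3
PhCH(CH₃)–OPO(OH)₂ loses H₂PO₄⁻: pKₐ(H₃PO₄) ≈ 2.1
PhCH(CH₃)–OBz loses PhCOO⁻: pKₐ(C₆H₅COOH) ≈ 4.2
PhCH(CH₃)–SH loses HS⁻: pKₐ(H₂S) ≈ 7

PhCH(CH₃)–SH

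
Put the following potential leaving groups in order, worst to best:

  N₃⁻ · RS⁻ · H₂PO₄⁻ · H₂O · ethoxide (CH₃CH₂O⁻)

ethoxide (CH₃CH₂O⁻) < RS⁻ < N₃⁻ < H₂PO₄⁻ < H₂O

The more stable X⁻ (or X) is on its own — i.e. the weaker a base it is — the better a leaving group it makes.
H₂O: pKₐ(H₃O⁺) ≈ -1.7 — neutral; leaves from a protonated alcohol (R–OH₂⁺)
H₂PO₄⁻: pKₐ(H₃PO₄) ≈ 2.1
N₃⁻: pKₐ(HN₃) ≈ 4.7 — linear, resonance-stabilised
RS⁻: pKₐ(RSH (a thiol)) ≈ 10.5 — moderately basic; rarely leaves without activation
ethoxide (CH₃CH₂O⁻): pKₐ(CH₃CH₂OH) ≈ 16
Listed from poorest to best leaving group as asked.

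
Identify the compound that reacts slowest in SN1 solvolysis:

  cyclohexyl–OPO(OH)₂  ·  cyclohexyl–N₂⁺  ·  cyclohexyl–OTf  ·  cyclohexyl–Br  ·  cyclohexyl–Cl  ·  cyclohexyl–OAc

Identical carbon frameworks mean the comparison reduces to leaving-group quality.
A good leaving group is a weak base: the lower the pKₐ of its conjugate acid, the more readily it departs.
cyclohexyl–N₂⁺ loses N₂: no meaningful conjugate acid; N₂ departs as an exceptionally stable neutral molecule
cyclohexyl–OTf loses OTf⁻: pKₐ(CF₃SO₃H (triflic acid)) ≈ -14
cyclohexyl–Br loses Br⁻: pKₐ(HBr) ≈ -9
cyclohexyl–Cl loses Cl⁻: pKₐ(HCl) ≈ -7
cyclohexyl–OPO(OH)₂ loses H₂PO₄⁻: pKₐ(H₃PO₄) ≈ 2.1
cyclohexyl–OAc loses AcO⁻: pKₐ(CH₃COOH) ≈ 4.8

cyclohexyl–OAc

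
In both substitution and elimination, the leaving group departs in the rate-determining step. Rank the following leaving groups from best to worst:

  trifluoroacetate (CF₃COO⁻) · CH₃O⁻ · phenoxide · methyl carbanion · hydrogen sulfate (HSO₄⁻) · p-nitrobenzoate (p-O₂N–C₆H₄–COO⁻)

hydrogen sulfate (HSO₄⁻) > trifluoroacetate (CF₃COO⁻) > p-nitrobenzoate (p-O₂N–C₆H₄–COO⁻) > phenoxide > CH₃O⁻ > methyl carbanion

Leaving-group ability tracks the stability of the departed species; conjugate-acid pKₐ is the usual yardstick (lower pKₐ → better LG).
hydrogen sulfate (HSO₄⁻): pKₐ(H₂SO₄) ≈ -3
trifluoroacetate (CF₃COO⁻): pKₐ(CF₃COOH) ≈ 0.2
p-nitrobenzoate (p-O₂N–C₆H₄–COO⁻): pKₐ(p-nitrobenzoic acid) ≈ 3.4
phenoxide: pKₐ(C₆H₅OH (phenol)) ≈ 10
CH₃O⁻: pKₐ(CH₃OH) ≈ 15.5
methyl carbanion: pKₐ(CH₄) ≈ 48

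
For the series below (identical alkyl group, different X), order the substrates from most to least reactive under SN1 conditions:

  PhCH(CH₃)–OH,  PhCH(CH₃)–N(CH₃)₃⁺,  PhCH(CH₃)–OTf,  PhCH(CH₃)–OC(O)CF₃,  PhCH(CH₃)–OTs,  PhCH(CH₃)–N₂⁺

With the same alkyl group throughout, only the leaving group differentiates the rates.
A good leaving group is a weak base: the lower the pKₐ of its conjugate acid, the more readily it departs.
PhCH(CH₃)–N₂⁺ loses N₂: no meaningful conjugate acid; N₂ departs as an exceptionally stable neutral molecule
PhCH(CH₃)–OTf loses OTf⁻: pKₐ(CF₃SO₃H (triflic acid)) ≈ -14
PhCH(CH₃)–OTs loses OTs⁻: pKₐ(p-CH₃C₆H₄SO₃H (TsOH)) ≈ -2.8
PhCH(CH₃)–OC(O)CF₃ loses CF₃COO⁻: pKₐ(CF₃COOH) ≈ 0.2
PhCH(CH₃)–N(CH₃)₃⁺ loses NR'₃: pKₐ(R'₃NH⁺) ≈ 10.7
PhCH(CH₃)–OH loses OH⁻: pKₐ(H₂O) ≈ 15.7

PhCH(CH₃)–N₂⁺ > PhCH(CH₃)–OTf > PhCH(CH₃)–OTs > PhCH(CH₃)–OC(O)CF₃ > PhCH(CH₃)–N(CH₃)₃⁺ > PhCH(CH₃)–OH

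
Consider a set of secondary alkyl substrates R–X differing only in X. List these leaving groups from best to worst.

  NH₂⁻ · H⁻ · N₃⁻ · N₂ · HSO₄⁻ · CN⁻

N₂ > HSO₄⁻ > N₃⁻ > CN⁻ > H⁻ > NH₂⁻

Rank by basicity of the departing species: weakest base leaves most easily.
N₂: no meaningful conjugate acid; N₂ departs as an exceptionally stable neutral molecule
HSO₄⁻: pKₐ(H₂SO₄) ≈ -3
N₃⁻: pKₐ(HN₃) ≈ 4.7
CN⁻: pKₐ(HCN) ≈ 9.2
H⁻: pKₐ(H₂) ≈ 36
NH₂⁻: pKₐ(NH₃) ≈ 38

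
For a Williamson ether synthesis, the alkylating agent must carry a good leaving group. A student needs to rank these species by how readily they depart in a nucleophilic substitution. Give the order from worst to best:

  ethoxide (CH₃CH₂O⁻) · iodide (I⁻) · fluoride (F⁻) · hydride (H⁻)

iodide (I⁻): pKₐ(HI) ≈ -10
fluoride (F⁻): pKₐ(HF) ≈ 3.2
ethoxide (CH₃CH₂O⁻): pKₐ(CH₃CH₂OH) ≈ 16
hydride (H⁻): pKₐ(H₂) ≈ 36
Reversing gives the worst-to-best order requested.

hydride (H⁻) < ethoxide (CH₃CH₂O⁻) < fluoride (F⁻) < iodide (I⁻)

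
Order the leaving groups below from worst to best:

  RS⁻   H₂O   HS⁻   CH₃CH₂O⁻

A good leaving group is a weak base: the lower the pKₐ of its conjugate acid, the more readily it departs.
H₂O: pKₐ(H₃O⁺) ≈ -1.7
HS⁻: pKₐ(H₂S) ≈ 7
RS⁻: pKₐ(RSH (a thiol)) ≈ 10.5
CH₃CH₂O⁻: pKₐ(CH₃CH₂OH) ≈ 16
Reversing gives the worst-to-best order requested.

CH₃CH₂O⁻ < RS⁻ < HS⁻ < H₂O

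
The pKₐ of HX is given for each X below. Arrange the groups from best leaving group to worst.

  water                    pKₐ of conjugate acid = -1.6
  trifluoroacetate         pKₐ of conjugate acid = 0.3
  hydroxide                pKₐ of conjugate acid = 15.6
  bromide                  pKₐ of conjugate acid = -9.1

bromide > water > trifluoroacetate > hydroxide

Lower conjugate-acid pKₐ ⇒ weaker base ⇒ better leaving group.
Sorting by the given values: bromide (-9.1), water (-1.6), trifluoroacetate (0.3), hydroxide (15.6).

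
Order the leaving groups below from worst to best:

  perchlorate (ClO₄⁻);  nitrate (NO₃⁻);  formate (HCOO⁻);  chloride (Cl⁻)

formate (HCOO⁻) < nitrate (NO₃⁻) < chloride (Cl⁻) < perchlorate (ClO₄⁻)

The more stable X⁻ (or X) is on its own — i.e. the weaker a base it is — the better a leaving group it makes.
perchlorate (ClO₄⁻): pKₐ(HClO₄) ≈ -10
chloride (Cl⁻): pKₐ(HCl) ≈ -7
nitrate (NO₃⁻): pKₐ(HNO₃) ≈ -1.3
formate (HCOO⁻): pKₐ(HCOOH) ≈ 3.8
Listed from poorest to best leaving group as asked.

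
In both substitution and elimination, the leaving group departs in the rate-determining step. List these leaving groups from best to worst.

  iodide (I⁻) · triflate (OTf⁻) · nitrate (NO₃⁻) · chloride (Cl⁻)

Rank by basicity of the departing species: weakest base leaves most easily.
triflate (OTf⁻): pKₐ(CF₃SO₃H (triflic acid)) ≈ -14 — charge spread over three oxygens and a CF₃ group; the premier leaving group in synthesis
iodide (I⁻): pKₐ(HI) ≈ -10
chloride (Cl⁻): pKₐ(HCl) ≈ -7 — moderately weak base
nitrate (NO₃⁻): pKₐ(HNO₃) ≈ -1.3

triflate (OTf⁻) > iodide (I⁻) > chloride (Cl⁻) > nitrate (NO₃⁻)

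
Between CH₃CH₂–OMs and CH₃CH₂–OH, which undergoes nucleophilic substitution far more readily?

CH₃CH₂–OMs

From CH₃CH₂–OH the departing group would be OH⁻ (pKₐ(H₂O) ≈ 15.7). Strong base; essentially never leaves without prior activation.
From CH₃CH₂–OMs the leaving group is OMs⁻ (pKₐ(CH₃SO₃H (MsOH)) ≈ -1.9). Resonance-delocalised alkanesulfonate.
(In practice CH₃CH₂–OMs is made from CH₃CH₂–OH by treatment with MsCl / Et₃N, converting the hydroxyl into a mesylate.)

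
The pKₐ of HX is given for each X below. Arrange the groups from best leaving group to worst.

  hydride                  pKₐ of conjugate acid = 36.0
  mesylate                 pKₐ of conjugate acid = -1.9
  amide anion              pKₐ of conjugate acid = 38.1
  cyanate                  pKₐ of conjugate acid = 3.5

Lower conjugate-acid pKₐ ⇒ weaker base ⇒ better leaving group.
Sorting by the given values: mesylate (-1.9), cyanate (3.5), hydride (36.0), amide anion (38.1).

mesylate > cyanate > hydride > amide anion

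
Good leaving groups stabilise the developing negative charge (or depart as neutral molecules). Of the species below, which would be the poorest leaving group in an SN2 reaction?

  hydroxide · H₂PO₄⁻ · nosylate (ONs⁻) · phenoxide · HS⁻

A good leaving group is a weak base: the lower the pKₐ of its conjugate acid, the more readily it departs.
nosylate (ONs⁻): pKₐ(p-O₂NC₆H₄SO₃H) ≈ -3.5
H₂PO₄⁻: pKₐ(H₃PO₄) ≈ 2.1
HS⁻: pKₐ(H₂S) ≈ 7
phenoxide: pKₐ(C₆H₅OH (phenol)) ≈ 10
hydroxide: pKₐ(H₂O) ≈ 15.7

hydroxide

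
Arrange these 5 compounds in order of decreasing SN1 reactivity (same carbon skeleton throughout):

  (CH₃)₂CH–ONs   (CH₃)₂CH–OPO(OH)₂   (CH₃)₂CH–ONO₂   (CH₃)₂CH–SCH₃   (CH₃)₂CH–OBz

With the same alkyl group throughout, only the leaving group differentiates the rates.
A good leaving group is a weak base: the lower the pKₐ of its conjugate acid, the more readily it departs.
(CH₃)₂CH–ONs loses ONs⁻: pKₐ(p-O₂NC₆H₄SO₃H) ≈ -3.5
(CH₃)₂CH–ONO₂ loses NO₃⁻: pKₐ(HNO₃) ≈ -1.3
(CH₃)₂CH–OPO(OH)₂ loses H₂PO₄⁻: pKₐ(H₃PO₄) ≈ 2.1
(CH₃)₂CH–OBz loses PhCOO⁻: pKₐ(C₆H₅COOH) ≈ 4.2
(CH₃)₂CH–SCH₃ loses RS⁻: pKₐ(RSH (a thiol)) ≈ 10.5

(CH₃)₂CH–ONs > (CH₃)₂CH–ONO₂ > (CH₃)₂CH–OPO(OH)₂ > (CH₃)₂CH–OBz > (CH₃)₂CH–SCH₃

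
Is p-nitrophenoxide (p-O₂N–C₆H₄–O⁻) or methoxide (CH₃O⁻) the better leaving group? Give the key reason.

p-nitrophenoxide (p-O₂N–C₆H₄–O⁻) is the better leaving group.
pKₐ(p-nitrophenol) ≈ 7.2 versus pKₐ(CH₃OH) ≈ 15.5: p-nitrophenoxide (p-O₂N–C₆H₄–O⁻) is the much weaker base.
Nitro group delocalises the charge; the classic chromogenic LG.

p-nitrophenoxide (p-O₂N–C₆H₄–O⁻)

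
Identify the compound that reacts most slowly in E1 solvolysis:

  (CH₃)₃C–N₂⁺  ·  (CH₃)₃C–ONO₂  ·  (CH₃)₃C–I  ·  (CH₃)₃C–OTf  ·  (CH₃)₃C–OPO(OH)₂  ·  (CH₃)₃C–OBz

Same R in every case — rank the leaving groups.
The more stable X⁻ (or X) is on its own — i.e. the weaker a base it is — the better a leaving group it makes.
(CH₃)₃C–N₂⁺ loses N₂: no meaningful conjugate acid; N₂ departs as an exceptionally stable neutral molecule
(CH₃)₃C–OTf loses OTf⁻: pKₐ(CF₃SO₃H (triflic acid)) ≈ -14
(CH₃)₃C–I loses I⁻: pKₐ(HI) ≈ -10
(CH₃)₃C–ONO₂ loses NO₃⁻: pKₐ(HNO₃) ≈ -1.3
(CH₃)₃C–OPO(OH)₂ loses H₂PO₄⁻: pKₐ(H₃PO₄) ≈ 2.1
(CH₃)₃C–OBz loses PhCOO⁻: pKₐ(C₆H₅COOH) ≈ 4.2

(CH₃)₃C–OBz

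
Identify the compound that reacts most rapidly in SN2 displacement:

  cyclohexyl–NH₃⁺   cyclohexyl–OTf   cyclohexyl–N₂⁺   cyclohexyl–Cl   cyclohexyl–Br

cyclohexyl–N₂⁺

Identical carbon frameworks mean the comparison reduces to leaving-group quality.
Leaving-group ability tracks the stability of the departed species; conjugate-acid pKₐ is the usual yardstick (lower pKₐ → better LG).
cyclohexyl–N₂⁺ loses N₂: no meaningful conjugate acid; N₂ departs as an exceptionally stable neutral molecule
cyclohexyl–OTf loses OTf⁻: pKₐ(CF₃SO₃H (triflic acid)) ≈ -14
cyclohexyl–Br loses Br⁻: pKₐ(HBr) ≈ -9
cyclohexyl–Cl loses Cl⁻: pKₐ(HCl) ≈ -7
cyclohexyl–NH₃⁺ loses NH₃: pKₐ(NH₄⁺) ≈ 9.2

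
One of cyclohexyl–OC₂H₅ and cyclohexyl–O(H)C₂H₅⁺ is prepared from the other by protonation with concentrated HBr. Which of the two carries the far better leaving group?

cyclohexyl–O(H)C₂H₅⁺

From cyclohexyl–OC₂H₅ the departing group would be CH₃CH₂O⁻ (pKₐ(CH₃CH₂OH) ≈ 16). Strong base; alkoxides do not leave unassisted.
From cyclohexyl–O(H)C₂H₅⁺ the leaving group is R'OH (pKₐ(R'OH₂⁺) ≈ -2.4). Neutral; leaves from a protonated ether (an oxonium ion, R–O(H)R'⁺).
Protonation with concentrated HBr works by allowing neutral ethanol, rather than ethoxide, to depart, making cyclohexyl–O(H)C₂H₅⁺ enormously more reactive.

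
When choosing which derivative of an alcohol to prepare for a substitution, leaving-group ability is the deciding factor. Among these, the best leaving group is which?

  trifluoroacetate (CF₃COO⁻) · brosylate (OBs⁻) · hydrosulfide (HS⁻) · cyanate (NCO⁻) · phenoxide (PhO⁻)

brosylate (OBs⁻)

Rank by basicity of the departing species: weakest base leaves most easily.
brosylate (OBs⁻): pKₐ(p-BrC₆H₄SO₃H) ≈ -2.8
trifluoroacetate (CF₃COO⁻): pKₐ(CF₃COOH) ≈ 0.2
cyanate (NCO⁻): pKₐ(HOCN) ≈ 3.5
hydrosulfide (HS⁻): pKₐ(H₂S) ≈ 7
phenoxide (PhO⁻): pKₐ(C₆H₅OH (phenol)) ≈ 10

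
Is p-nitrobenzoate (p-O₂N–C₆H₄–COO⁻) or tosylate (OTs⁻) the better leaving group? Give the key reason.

tosylate (OTs⁻)

tosylate (OTs⁻) is the better leaving group.
pKₐ(p-CH₃C₆H₄SO₃H (TsOH)) ≈ -2.8 versus pKₐ(p-nitrobenzoic acid) ≈ 3.4: tosylate (OTs⁻) is the much weaker base.
Resonance-delocalised arenesulfonate.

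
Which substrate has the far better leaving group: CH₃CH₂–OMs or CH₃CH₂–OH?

From CH₃CH₂–OH the departing group would be OH⁻ (pKₐ(H₂O) ≈ 15.7). Strong base; essentially never leaves without prior activation.
From CH₃CH₂–OMs the leaving group is OMs⁻ (pKₐ(CH₃SO₃H (MsOH)) ≈ -1.9). Resonance-delocalised alkanesulfonate.
(In practice CH₃CH₂–OMs is made from CH₃CH₂–OH by treatment with MsCl / Et₃N, converting the hydroxyl into a mesylate.)

CH₃CH₂–OMs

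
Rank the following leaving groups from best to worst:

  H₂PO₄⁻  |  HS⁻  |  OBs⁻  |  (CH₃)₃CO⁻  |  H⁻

OBs⁻ > H₂PO₄⁻ > HS⁻ > (CH₃)₃CO⁻ > H⁻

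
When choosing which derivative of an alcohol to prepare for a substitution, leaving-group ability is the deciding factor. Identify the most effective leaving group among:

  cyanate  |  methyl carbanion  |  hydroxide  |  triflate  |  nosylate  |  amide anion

triflate

The more stable X⁻ (or X) is on its own — i.e. the weaker a base it is — the better a leaving group it makes.
triflate: pKₐ(CF₃SO₃H (triflic acid)) ≈ -14
nosylate: pKₐ(p-O₂NC₆H₄SO₃H) ≈ -3.5
cyanate: pKₐ(HOCN) ≈ 3.5
hydroxide: pKₐ(H₂O) ≈ 15.7
amide anion: pKₐ(NH₃) ≈ 38
methyl carbanion: pKₐ(CH₄) ≈ 48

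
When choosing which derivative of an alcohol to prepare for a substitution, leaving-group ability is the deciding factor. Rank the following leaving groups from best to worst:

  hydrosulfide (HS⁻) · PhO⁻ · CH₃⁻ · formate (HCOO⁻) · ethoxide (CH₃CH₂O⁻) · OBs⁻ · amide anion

OBs⁻: pKₐ(p-BrC₆H₄SO₃H) ≈ -2.8
formate (HCOO⁻): pKₐ(HCOOH) ≈ 3.8
hydrosulfide (HS⁻): pKₐ(H₂S) ≈ 7
PhO⁻: pKₐ(C₆H₅OH (phenol)) ≈ 10
ethoxide (CH₃CH₂O⁻): pKₐ(CH₃CH₂OH) ≈ 16
amide anion: pKₐ(NH₃) ≈ 38
CH₃⁻: pKₐ(CH₄) ≈ 48

OBs⁻ > formate (HCOO⁻) > hydrosulfide (HS⁻) > PhO⁻ > ethoxide (CH₃CH₂O⁻) > amide anion > CH₃⁻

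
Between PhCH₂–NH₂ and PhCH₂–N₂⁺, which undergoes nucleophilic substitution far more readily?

From PhCH₂–NH₂ the departing group would be NH₂⁻ (pKₐ(NH₃) ≈ 38). Extremely strong base; never a leaving group.
From PhCH₂–N₂⁺ the leaving group is N₂ (no meaningful conjugate acid; N₂ departs as an exceptionally stable neutral molecule).
(In practice PhCH₂–N₂⁺ is made from PhCH₂–NH₂ by diazotisation (NaNO₂ / HCl, 0 °C), generating a diazonium salt that expels N₂.)

PhCH₂–N₂⁺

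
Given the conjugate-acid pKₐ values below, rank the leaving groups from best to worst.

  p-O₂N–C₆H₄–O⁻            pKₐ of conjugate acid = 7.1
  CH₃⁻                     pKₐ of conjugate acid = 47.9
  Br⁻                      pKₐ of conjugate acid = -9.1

Lower conjugate-acid pKₐ ⇒ weaker base ⇒ better leaving group.
Sorting by the given values: Br⁻ (-9.1), p-O₂N–C₆H₄–O⁻ (7.1), CH₃⁻ (47.9).

Br⁻ > p-O₂N–C₆H₄–O⁻ > CH₃⁻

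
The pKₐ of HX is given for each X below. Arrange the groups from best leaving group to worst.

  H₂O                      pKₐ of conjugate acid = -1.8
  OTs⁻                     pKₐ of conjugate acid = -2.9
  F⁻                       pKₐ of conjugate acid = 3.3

OTs⁻ > H₂O > F⁻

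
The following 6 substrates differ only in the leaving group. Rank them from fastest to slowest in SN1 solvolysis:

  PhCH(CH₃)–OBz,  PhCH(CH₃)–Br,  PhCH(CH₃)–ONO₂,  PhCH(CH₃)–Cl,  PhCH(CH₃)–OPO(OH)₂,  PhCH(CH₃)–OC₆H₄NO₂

PhCH(CH₃)–Br > PhCH(CH₃)–Cl > PhCH(CH₃)–ONO₂ > PhCH(CH₃)–OPO(OH)₂ > PhCH(CH₃)–OBz > PhCH(CH₃)–OC₆H₄NO₂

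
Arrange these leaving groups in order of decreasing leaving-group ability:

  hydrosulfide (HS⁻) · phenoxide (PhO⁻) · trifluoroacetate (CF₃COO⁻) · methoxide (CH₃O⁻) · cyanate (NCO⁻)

Leaving-group ability tracks the stability of the departed species; conjugate-acid pKₐ is the usual yardstick (lower pKₐ → better LG).
trifluoroacetate (CF₃COO⁻): pKₐ(CF₃COOH) ≈ 0.2
cyanate (NCO⁻): pKₐ(HOCN) ≈ 3.5
hydrosulfide (HS⁻): pKₐ(H₂S) ≈ 7
phenoxide (PhO⁻): pKₐ(C₆H₅OH (phenol)) ≈ 10 — resonance into the ring helps, but still a poor LG
methoxide (CH₃O⁻): pKₐ(CH₃OH) ≈ 15.5 — strong base; alkoxides do not leave unassisted

trifluoroacetate (CF₃COO⁻) > cyanate (NCO⁻) > hydrosulfide (HS⁻) > phenoxide (PhO⁻) > methoxide (CH₃O⁻)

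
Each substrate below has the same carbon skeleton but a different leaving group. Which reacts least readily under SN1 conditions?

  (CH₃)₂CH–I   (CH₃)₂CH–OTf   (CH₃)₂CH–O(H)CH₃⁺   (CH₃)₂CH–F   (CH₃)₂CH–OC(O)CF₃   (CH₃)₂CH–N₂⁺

With the same alkyl group throughout, only the leaving group differentiates the rates.
The more stable X⁻ (or X) is on its own — i.e. the weaker a base it is — the better a leaving group it makes.
(CH₃)₂CH–N₂⁺ loses N₂: no meaningful conjugate acid; N₂ departs as an exceptionally stable neutral molecule
(CH₃)₂CH–OTf loses OTf⁻: pKₐ(CF₃SO₃H (triflic acid)) ≈ -14
(CH₃)₂CH–I loses I⁻: pKₐ(HI) ≈ -10
(CH₃)₂CH–O(H)CH₃⁺ loses R'OH: pKₐ(R'OH₂⁺) ≈ -2.4
(CH₃)₂CH–OC(O)CF₃ loses CF₃COO⁻: pKₐ(CF₃COOH) ≈ 0.2
(CH₃)₂CH–F loses F⁻: pKₐ(HF) ≈ 3.2

(CH₃)₂CH–F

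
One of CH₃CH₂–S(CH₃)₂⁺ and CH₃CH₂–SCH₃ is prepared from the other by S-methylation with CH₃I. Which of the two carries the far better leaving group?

From CH₃CH₂–SCH₃ the departing group would be RS⁻ (pKₐ(RSH (a thiol)) ≈ 10.5). Moderately basic; rarely leaves without activation.
From CH₃CH₂–S(CH₃)₂⁺ the leaving group is SR'₂ (pKₐ(R'₂SH⁺) ≈ -7). Neutral; leaves from a sulfonium salt (R–SR'₂⁺).
S-methylation with CH₃I works by allowing neutral dimethyl sulfide, rather than methanethiolate, to depart, making CH₃CH₂–S(CH₃)₂⁺ enormously more reactive.

CH₃CH₂–S(CH₃)₂⁺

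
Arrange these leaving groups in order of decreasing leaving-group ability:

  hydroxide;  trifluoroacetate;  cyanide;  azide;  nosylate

nosylate > trifluoroacetate > azide > cyanide > hydroxide

The more stable X⁻ (or X) is on its own — i.e. the weaker a base it is — the better a leaving group it makes.
nosylate: pKₐ(p-O₂NC₆H₄SO₃H) ≈ -3.5
trifluoroacetate: pKₐ(CF₃COOH) ≈ 0.2
azide: pKₐ(HN₃) ≈ 4.7
cyanide: pKₐ(HCN) ≈ 9.2
hydroxide: pKₐ(H₂O) ≈ 15.7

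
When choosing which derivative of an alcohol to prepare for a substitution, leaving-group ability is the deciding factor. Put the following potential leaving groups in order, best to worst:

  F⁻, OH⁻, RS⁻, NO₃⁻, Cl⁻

Cl⁻ > NO₃⁻ > F⁻ > RS⁻ > OH⁻

Rank by basicity of the departing species: weakest base leaves most easily.
Cl⁻: pKₐ(HCl) ≈ -7 — moderately weak base
NO₃⁻: pKₐ(HNO₃) ≈ -1.3 — resonance-delocalised over three oxygens
F⁻: pKₐ(HF) ≈ 3.2
RS⁻: pKₐ(RSH (a thiol)) ≈ 10.5
OH⁻: pKₐ(H₂O) ≈ 15.7 — strong base; essentially never leaves without prior activation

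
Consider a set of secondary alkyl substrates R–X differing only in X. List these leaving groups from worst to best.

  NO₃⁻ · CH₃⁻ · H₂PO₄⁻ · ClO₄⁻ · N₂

Leaving-group ability tracks the stability of the departed species; conjugate-acid pKₐ is the usual yardstick (lower pKₐ → better LG).
N₂: no meaningful conjugate acid; N₂ departs as an exceptionally stable neutral molecule
ClO₄⁻: pKₐ(HClO₄) ≈ -10 — extremely weak base; rarely used for safety reasons
NO₃⁻: pKₐ(HNO₃) ≈ -1.3
H₂PO₄⁻: pKₐ(H₃PO₄) ≈ 2.1 — moderate base; biological leaving group after further activation
CH₃⁻: pKₐ(CH₄) ≈ 48
The question asks for worst first, so the sequence is read in increasing leaving-group ability.

CH₃⁻ < H₂PO₄⁻ < NO₃⁻ < ClO₄⁻ < N₂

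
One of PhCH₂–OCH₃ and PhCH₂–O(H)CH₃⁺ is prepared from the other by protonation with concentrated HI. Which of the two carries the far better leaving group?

From PhCH₂–OCH₃ the departing group would be CH₃O⁻ (pKₐ(CH₃OH) ≈ 15.5). Strong base; alkoxides do not leave unassisted.
From PhCH₂–O(H)CH₃⁺ the leaving group is R'OH (pKₐ(R'OH₂⁺) ≈ -2.4). Neutral; leaves from a protonated ether (an oxonium ion, R–O(H)R'⁺).
Protonation with concentrated HI works by allowing neutral methanol, rather than methoxide, to depart, making PhCH₂–O(H)CH₃⁺ enormously more reactive.

PhCH₂–O(H)CH₃⁺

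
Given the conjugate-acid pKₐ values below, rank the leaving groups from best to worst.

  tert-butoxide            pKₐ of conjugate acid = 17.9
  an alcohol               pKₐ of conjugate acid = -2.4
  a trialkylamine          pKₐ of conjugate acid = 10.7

Lower conjugate-acid pKₐ ⇒ weaker base ⇒ better leaving group.
Sorting by the given values: an alcohol (-2.4), a trialkylamine (10.7), tert-butoxide (17.9).

an alcohol > a trialkylamine > tert-butoxide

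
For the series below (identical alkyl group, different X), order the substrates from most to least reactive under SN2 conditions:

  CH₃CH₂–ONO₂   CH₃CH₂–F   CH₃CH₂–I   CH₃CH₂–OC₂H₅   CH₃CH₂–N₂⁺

CH₃CH₂–N₂⁺ > CH₃CH₂–I > CH₃CH₂–ONO₂ > CH₃CH₂–F > CH₃CH₂–OC₂H₅

The skeletons are identical, so relative rate is governed entirely by leaving-group ability.
A good leaving group is a weak base: the lower the pKₐ of its conjugate acid, the more readily it departs.
CH₃CH₂–N₂⁺ loses N₂: no meaningful conjugate acid; N₂ departs as an exceptionally stable neutral molecule
CH₃CH₂–I loses I⁻: pKₐ(HI) ≈ -10
CH₃CH₂–ONO₂ loses NO₃⁻: pKₐ(HNO₃) ≈ -1.3
CH₃CH₂–F loses F⁻: pKₐ(HF) ≈ 3.2
CH₃CH₂–OC₂H₅ loses CH₃CH₂O⁻: pKₐ(CH₃CH₂OH) ≈ 16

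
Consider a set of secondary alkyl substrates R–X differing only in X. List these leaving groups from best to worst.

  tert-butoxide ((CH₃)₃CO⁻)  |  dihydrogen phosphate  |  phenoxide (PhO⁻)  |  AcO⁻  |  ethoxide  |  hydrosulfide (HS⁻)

dihydrogen phosphate > AcO⁻ > hydrosulfide (HS⁻) > phenoxide (PhO⁻) > ethoxide > tert-butoxide ((CH₃)₃CO⁻)

dihydrogen phosphate: pKₐ(H₃PO₄) ≈ 2.1
AcO⁻: pKₐ(CH₃COOH) ≈ 4.8
hydrosulfide (HS⁻): pKₐ(H₂S) ≈ 7
phenoxide (PhO⁻): pKₐ(C₆H₅OH (phenol)) ≈ 10
ethoxide: pKₐ(CH₃CH₂OH) ≈ 16
tert-butoxide ((CH₃)₃CO⁻): pKₐ(t-BuOH) ≈ 18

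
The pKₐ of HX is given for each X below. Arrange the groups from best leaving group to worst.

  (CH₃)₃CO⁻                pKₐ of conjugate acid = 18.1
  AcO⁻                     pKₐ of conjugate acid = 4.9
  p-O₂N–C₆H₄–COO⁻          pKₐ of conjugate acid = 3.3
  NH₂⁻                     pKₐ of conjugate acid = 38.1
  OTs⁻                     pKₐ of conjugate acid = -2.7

OTs⁻ > p-O₂N–C₆H₄–COO⁻ > AcO⁻ > (CH₃)₃CO⁻ > NH₂⁻

Lower conjugate-acid pKₐ ⇒ weaker base ⇒ better leaving group.
Sorting by the given values: OTs⁻ (-2.7), p-O₂N–C₆H₄–COO⁻ (3.3), AcO⁻ (4.9), (CH₃)₃CO⁻ (18.1), NH₂⁻ (38.1).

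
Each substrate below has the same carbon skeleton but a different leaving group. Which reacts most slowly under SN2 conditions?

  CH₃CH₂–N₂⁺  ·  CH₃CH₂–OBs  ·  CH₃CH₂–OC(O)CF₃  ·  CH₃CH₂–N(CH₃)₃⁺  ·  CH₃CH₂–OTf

CH₃CH₂–N(CH₃)₃⁺

With the same alkyl group throughout, only the leaving group differentiates the rates.
Rank by basicity of the departing species: weakest base leaves most easily.
CH₃CH₂–N₂⁺ loses N₂: no meaningful conjugate acid; N₂ departs as an exceptionally stable neutral molecule
CH₃CH₂–OTf loses OTf⁻: pKₐ(CF₃SO₃H (triflic acid)) ≈ -14
CH₃CH₂–OBs loses OBs⁻: pKₐ(p-BrC₆H₄SO₃H) ≈ -2.8
CH₃CH₂–OC(O)CF₃ loses CF₃COO⁻: pKₐ(CF₃COOH) ≈ 0.2
CH₃CH₂–N(CH₃)₃⁺ loses NR'₃: pKₐ(R'₃NH⁺) ≈ 10.7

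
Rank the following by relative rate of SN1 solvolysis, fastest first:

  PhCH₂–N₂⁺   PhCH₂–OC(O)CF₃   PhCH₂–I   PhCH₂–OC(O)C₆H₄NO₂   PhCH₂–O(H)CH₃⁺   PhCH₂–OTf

With the same alkyl group throughout, only the leaving group differentiates the rates.
Rank by basicity of the departing species: weakest base leaves most easily.
PhCH₂–N₂⁺ loses N₂: no meaningful conjugate acid; N₂ departs as an exceptionally stable neutral molecule
PhCH₂–OTf loses OTf⁻: pKₐ(CF₃SO₃H (triflic acid)) ≈ -14
PhCH₂–I loses I⁻: pKₐ(HI) ≈ -10
PhCH₂–O(H)CH₃⁺ loses R'OH: pKₐ(R'OH₂⁺) ≈ -2.4
PhCH₂–OC(O)CF₃ loses CF₃COO⁻: pKₐ(CF₃COOH) ≈ 0.2
PhCH₂–OC(O)C₆H₄NO₂ loses p-O₂N–C₆H₄–COO⁻: pKₐ(p-nitrobenzoic acid) ≈ 3.4

PhCH₂–N₂⁺ > PhCH₂–OTf > PhCH₂–I > PhCH₂–O(H)CH₃⁺ > PhCH₂–OC(O)CF₃ > PhCH₂–OC(O)C₆H₄NO₂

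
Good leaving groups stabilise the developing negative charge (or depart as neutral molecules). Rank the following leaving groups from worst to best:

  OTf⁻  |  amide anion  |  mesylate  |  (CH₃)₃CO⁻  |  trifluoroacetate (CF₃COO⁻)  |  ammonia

amide anion < (CH₃)₃CO⁻ < ammonia < trifluoroacetate (CF₃COO⁻) < mesylate < OTf⁻

A good leaving group is a weak base: the lower the pKₐ of its conjugate acid, the more readily it departs.
OTf⁻: pKₐ(CF₃SO₃H (triflic acid)) ≈ -14 — charge spread over three oxygens and a CF₃ group; the premier leaving group in synthesis
mesylate: pKₐ(CH₃SO₃H (MsOH)) ≈ -1.9 — resonance-delocalised alkanesulfonate
trifluoroacetate (CF₃COO⁻): pKₐ(CF₃COOH) ≈ 0.2 — strongly electron-withdrawing CF₃ stabilises the carboxylate
ammonia: pKₐ(NH₄⁺) ≈ 9.2 — neutral but moderately basic; leaves from R–NH₃⁺
(CH₃)₃CO⁻: pKₐ(t-BuOH) ≈ 18
amide anion: pKₐ(NH₃) ≈ 38 — extremely strong base; never a leaving group
Reversing gives the worst-to-best order requested.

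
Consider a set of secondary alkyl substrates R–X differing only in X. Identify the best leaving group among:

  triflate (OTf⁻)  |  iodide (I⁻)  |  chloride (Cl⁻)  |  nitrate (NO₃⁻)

A good leaving group is a weak base: the lower the pKₐ of its conjugate acid, the more readily it departs.
triflate (OTf⁻): pKₐ(CF₃SO₃H (triflic acid)) ≈ -14
iodide (I⁻): pKₐ(HI) ≈ -10
chloride (Cl⁻): pKₐ(HCl) ≈ -7
nitrate (NO₃⁻): pKₐ(HNO₃) ≈ -1.3

triflate (OTf⁻)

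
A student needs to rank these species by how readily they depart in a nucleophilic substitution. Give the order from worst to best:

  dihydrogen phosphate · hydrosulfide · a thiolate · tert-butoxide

tert-butoxide < a thiolate < hydrosulfide < dihydrogen phosphate

The more stable X⁻ (or X) is on its own — i.e. the weaker a base it is — the better a leaving group it makes.
dihydrogen phosphate: pKₐ(H₃PO₄) ≈ 2.1
hydrosulfide: pKₐ(H₂S) ≈ 7 — larger and more polarisable than the oxygen analogue
a thiolate: pKₐ(RSH (a thiol)) ≈ 10.5
tert-butoxide: pKₐ(t-BuOH) ≈ 18 — bulky, strongly basic alkoxide
The question asks for worst first, so the sequence is read in increasing leaving-group ability.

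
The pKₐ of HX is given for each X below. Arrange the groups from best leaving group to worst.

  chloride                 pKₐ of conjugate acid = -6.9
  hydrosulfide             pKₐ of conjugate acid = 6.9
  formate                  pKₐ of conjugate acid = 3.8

chloride > formate > hydrosulfide

Lower conjugate-acid pKₐ ⇒ weaker base ⇒ better leaving group.
Sorting by the given values: chloride (-6.9), formate (3.8), hydrosulfide (6.9).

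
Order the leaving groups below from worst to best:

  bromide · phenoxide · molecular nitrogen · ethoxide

The more stable X⁻ (or X) is on its own — i.e. the weaker a base it is — the better a leaving group it makes.
molecular nitrogen: no meaningful conjugate acid; N₂ departs as an exceptionally stable neutral molecule
bromide: pKₐ(HBr) ≈ -9
phenoxide: pKₐ(C₆H₅OH (phenol)) ≈ 10
ethoxide: pKₐ(CH₃CH₂OH) ≈ 16 — strong base; alkoxides do not leave unassisted
Reversing gives the worst-to-best order requested.

ethoxide < phenoxide < bromide < molecular nitrogen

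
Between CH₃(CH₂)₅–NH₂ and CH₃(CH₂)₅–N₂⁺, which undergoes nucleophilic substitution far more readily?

From CH₃(CH₂)₅–NH₂ the departing group would be NH₂⁻ (pKₐ(NH₃) ≈ 38). Extremely strong base; never a leaving group.
From CH₃(CH₂)₅–N₂⁺ the leaving group is N₂ (no meaningful conjugate acid; N₂ departs as an exceptionally stable neutral molecule).
(In practice CH₃(CH₂)₅–N₂⁺ is made from CH₃(CH₂)₅–NH₂ by diazotisation (NaNO₂ / HCl, 0 °C), generating a diazonium salt that expels N₂.)

CH₃(CH₂)₅–N₂⁺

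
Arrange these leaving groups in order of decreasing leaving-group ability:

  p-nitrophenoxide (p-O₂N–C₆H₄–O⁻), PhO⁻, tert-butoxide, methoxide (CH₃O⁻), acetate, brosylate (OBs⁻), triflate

triflate > brosylate (OBs⁻) > acetate > p-nitrophenoxide (p-O₂N–C₆H₄–O⁻) > PhO⁻ > methoxide (CH₃O⁻) > tert-butoxide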